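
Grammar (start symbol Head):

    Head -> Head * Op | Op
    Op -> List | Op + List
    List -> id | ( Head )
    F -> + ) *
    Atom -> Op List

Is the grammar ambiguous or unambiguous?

Unambiguous

Only Head, Op, List are reachable from Head; ignoring the rest: The grammar is stratified — Head handles '*' (left-recursive), Op handles '+', List atoms. Each operator has a fixed associativity and precedence level, so every string has one parse.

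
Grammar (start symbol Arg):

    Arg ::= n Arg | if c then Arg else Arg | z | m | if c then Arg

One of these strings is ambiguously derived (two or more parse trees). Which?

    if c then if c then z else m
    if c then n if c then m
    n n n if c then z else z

if c then if c then z else m: 2 trees
if c then n if c then m: 1 tree
n n n if c then z else z: 1 tree

if c then if c then z else m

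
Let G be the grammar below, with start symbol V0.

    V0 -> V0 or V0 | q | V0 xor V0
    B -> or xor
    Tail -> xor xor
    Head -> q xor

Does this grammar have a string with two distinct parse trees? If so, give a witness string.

Witness: q or q or q

Derivation 1: V0 ⇒ V0 or V0 ⇒ V0 or V0 or V0 ⇒ q or V0 or V0 ⇒ q or q or V0 ⇒ q or q or q
Derivation 2: V0 ⇒ V0 or V0 ⇒ q or V0 ⇒ q or V0 or V0 ⇒ q or q or V0 ⇒ q or q or q

Two distinct leftmost derivations for the same string.

Ambiguous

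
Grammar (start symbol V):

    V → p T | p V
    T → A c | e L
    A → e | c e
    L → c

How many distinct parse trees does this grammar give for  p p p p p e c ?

Parse trees for p p p p p e c:
  [V p [V p [V p [V p [V p [T [A e] c]]]]]]
  [V p [V p [V p [V p [V p [T e [L c]]]]]]]

2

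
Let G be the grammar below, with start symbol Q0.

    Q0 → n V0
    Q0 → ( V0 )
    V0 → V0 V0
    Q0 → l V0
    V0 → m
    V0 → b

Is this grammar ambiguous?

Witness: l b b b

Derivation 1: Q0 ⇒ l V0 ⇒ l V0 V0 ⇒ l V0 V0 V0 ⇒ l b V0 V0 ⇒ l b b V0 ⇒ l b b b
Derivation 2: Q0 ⇒ l V0 ⇒ l V0 V0 ⇒ l b V0 ⇒ l b V0 V0 ⇒ l b b V0 ⇒ l b b b

Two distinct leftmost derivations for the same string.

Ambiguous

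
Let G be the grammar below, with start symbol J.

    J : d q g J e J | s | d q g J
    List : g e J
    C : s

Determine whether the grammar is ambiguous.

Ambiguous

Witness: d q g d q g s e s

Derivation 1: J ⇒ d q g J e J ⇒ d q g d q g J e J ⇒ d q g d q g s e J ⇒ d q g d q g s e s
Derivation 2: J ⇒ d q g J ⇒ d q g d q g J e J ⇒ d q g d q g s e J ⇒ d q g d q g s e s

Two distinct leftmost derivations for the same string.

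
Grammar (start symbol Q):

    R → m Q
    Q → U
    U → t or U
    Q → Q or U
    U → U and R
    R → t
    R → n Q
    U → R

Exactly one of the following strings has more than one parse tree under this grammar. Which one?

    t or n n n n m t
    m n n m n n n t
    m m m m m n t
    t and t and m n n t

t or n n n n m t

t or n n n n m t: 2 trees
m n n m n n n t: 1 tree
m m m m m n t: 1 tree
t and t and m n n t: 1 tree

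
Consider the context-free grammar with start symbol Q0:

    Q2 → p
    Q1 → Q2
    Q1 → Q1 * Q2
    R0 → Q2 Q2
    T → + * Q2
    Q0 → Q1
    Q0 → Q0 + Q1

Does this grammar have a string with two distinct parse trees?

Unambiguous

Only Q0, Q1, Q2 are reachable from Q0; ignoring the rest: Q0 → Q0 + Q1 | Q1  ;  Q1 → Q1 * Q2 | Q2  — a left-associative chain with Q2 at the bottom. Each string factors uniquely by precedence.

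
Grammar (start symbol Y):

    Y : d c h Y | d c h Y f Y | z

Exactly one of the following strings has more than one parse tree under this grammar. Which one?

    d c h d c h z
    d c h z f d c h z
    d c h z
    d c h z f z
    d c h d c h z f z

d c h d c h z f z

d c h d c h z: 1 tree
d c h z f d c h z: 1 tree
d c h z: 1 tree
d c h z f z: 1 tree
d c h d c h z f z: 2 trees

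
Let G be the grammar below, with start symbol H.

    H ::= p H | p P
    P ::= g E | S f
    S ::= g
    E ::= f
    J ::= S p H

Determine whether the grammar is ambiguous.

Ambiguous

Witness: p g f

Derivation 1: H ⇒ p P ⇒ p g E ⇒ p g f
Derivation 2: H ⇒ p P ⇒ p S f ⇒ p g f

Two distinct leftmost derivations for the same string.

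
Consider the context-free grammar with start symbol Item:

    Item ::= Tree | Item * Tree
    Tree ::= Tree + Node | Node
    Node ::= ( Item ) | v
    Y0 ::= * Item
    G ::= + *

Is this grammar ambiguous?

(Y0, G are unreachable from Item, so their rules don't affect L(Item).) The grammar is stratified — Item handles '*' (left-recursive), Tree handles '+', Node atoms. Each operator has a fixed associativity and precedence level, so every string has one parse.

Unambiguous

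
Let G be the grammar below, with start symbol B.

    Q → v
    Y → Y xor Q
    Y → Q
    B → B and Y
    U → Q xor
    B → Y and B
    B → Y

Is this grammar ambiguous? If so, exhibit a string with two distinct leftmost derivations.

Witness: v and v

Derivation 1: B ⇒ B and Y ⇒ Y and Y ⇒ Q and Y ⇒ v and Y ⇒ v and Q ⇒ v and v
Derivation 2: B ⇒ Y and B ⇒ Q and B ⇒ v and B ⇒ v and Y ⇒ v and Q ⇒ v and v

Two distinct leftmost derivations for the same string.

Ambiguous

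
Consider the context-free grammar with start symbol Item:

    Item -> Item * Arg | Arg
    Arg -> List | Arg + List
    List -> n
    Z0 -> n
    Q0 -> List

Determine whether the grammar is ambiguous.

Unambiguous

Only Item, Arg, List are reachable from Item; ignoring the rest: This is a standard precedence ladder (Item over Arg over List), with each level left-recursive on its own operator ('*' at Item, '+' at Arg). That structure is LR(1), hence unambiguous.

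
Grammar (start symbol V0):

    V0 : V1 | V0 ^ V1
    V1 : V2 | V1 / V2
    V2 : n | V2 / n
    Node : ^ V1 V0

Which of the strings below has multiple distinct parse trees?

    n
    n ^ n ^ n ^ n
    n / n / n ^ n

n / n / n ^ n

n: 1 tree
n ^ n ^ n ^ n: 1 tree
n / n / n ^ n: 4 trees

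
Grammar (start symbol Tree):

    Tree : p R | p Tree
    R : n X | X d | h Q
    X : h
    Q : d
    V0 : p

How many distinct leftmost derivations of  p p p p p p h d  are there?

Parse trees for p p p p p p h d:
  [Tree p [Tree p [Tree p [Tree p [Tree p [Tree p [R [X h] d]]]]]]]
  [Tree p [Tree p [Tree p [Tree p [Tree p [Tree p [R h [Q d]]]]]]]]

2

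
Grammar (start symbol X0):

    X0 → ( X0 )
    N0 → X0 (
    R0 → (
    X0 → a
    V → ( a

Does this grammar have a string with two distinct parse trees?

(N0, V, R0 are unreachable from X0, so their rules don't affect L(X0).) L(X0) is { openⁿ atom closeⁿ : n ≥ 0 }. The bracket depth fixes n, and the derivation is forced at every step.

Unambiguous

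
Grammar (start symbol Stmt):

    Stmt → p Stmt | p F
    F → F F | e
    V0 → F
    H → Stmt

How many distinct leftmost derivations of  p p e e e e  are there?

5

Parse trees for p p e e e e:
  [Stmt p [Stmt p [F [F e] [F [F e] [F [F e] [F e]]]]]]
  [Stmt p [Stmt p [F [F e] [F [F [F e] [F e]] [F e]]]]]
  [Stmt p [Stmt p [F [F [F e] [F e]] [F [F e] [F e]]]]]
  [Stmt p [Stmt p [F [F [F e] [F [F e] [F e]]] [F e]]]]
  [Stmt p [Stmt p [F [F [F [F e] [F e]] [F e]] [F e]]]]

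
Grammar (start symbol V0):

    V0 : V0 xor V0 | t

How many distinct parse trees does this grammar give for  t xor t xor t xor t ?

Parse trees for t xor t xor t xor t:
  [V0 [V0 t] xor [V0 [V0 t] xor [V0 [V0 t] xor [V0 t]]]]
  [V0 [V0 t] xor [V0 [V0 [V0 t] xor [V0 t]] xor [V0 t]]]
  [V0 [V0 [V0 t] xor [V0 t]] xor [V0 [V0 t] xor [V0 t]]]
  [V0 [V0 [V0 t] xor [V0 [V0 t] xor [V0 t]]] xor [V0 t]]
  [V0 [V0 [V0 [V0 t] xor [V0 t]] xor [V0 t]] xor [V0 t]]

5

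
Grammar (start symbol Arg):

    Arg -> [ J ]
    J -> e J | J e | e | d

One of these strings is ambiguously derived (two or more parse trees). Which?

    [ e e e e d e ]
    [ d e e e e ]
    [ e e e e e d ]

[ e e e e d e ]: 5 trees
[ d e e e e ]: 1 tree
[ e e e e e d ]: 1 tree

[ e e e e d e ]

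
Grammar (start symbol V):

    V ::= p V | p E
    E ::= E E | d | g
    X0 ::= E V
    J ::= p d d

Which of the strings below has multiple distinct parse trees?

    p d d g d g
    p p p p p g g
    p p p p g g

p d d g d g: 14 trees
p p p p p g g: 1 tree
p p p p g g: 1 tree

p d d g d g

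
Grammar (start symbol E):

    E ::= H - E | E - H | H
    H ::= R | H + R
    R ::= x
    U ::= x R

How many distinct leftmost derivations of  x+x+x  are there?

1

Parse trees for x+x+x:
  [E [H [H [H [R x]] + [R x]] + [R x]]]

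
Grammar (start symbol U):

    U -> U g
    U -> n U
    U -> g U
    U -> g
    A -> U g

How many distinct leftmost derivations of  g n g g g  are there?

11

Parse trees for g n g g g (showing first 6 of 11):
  [U [U [U g [U n [U g]]] g] g]
  [U [U g [U [U n [U g]] g]] g]
  [U [U g [U n [U [U g] g]]] g]
  [U [U g [U n [U g [U g]]]] g]
  [U g [U [U [U n [U g]] g] g]]
  [U g [U [U n [U [U g] g]] g]]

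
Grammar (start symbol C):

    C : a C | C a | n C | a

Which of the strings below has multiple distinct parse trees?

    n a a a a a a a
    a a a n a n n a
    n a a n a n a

n a a a a a a a

n a a a a a a a: 127 trees
a a a n a n n a: 1 tree
n a a n a n a: 1 tree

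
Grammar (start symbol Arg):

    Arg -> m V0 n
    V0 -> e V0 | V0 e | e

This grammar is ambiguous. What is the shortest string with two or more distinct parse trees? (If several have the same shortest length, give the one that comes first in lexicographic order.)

length 3: no string has ≥2 trees
length 4: m e e n has 2 parse trees

Two derivations of m e e n:
  Arg ⇒ m V0 n ⇒ m e V0 n ⇒ m e e n
  Arg ⇒ m V0 n ⇒ m V0 e n ⇒ m e e n

m e e n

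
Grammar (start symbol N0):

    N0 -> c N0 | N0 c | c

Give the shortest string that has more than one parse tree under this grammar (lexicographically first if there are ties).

c c

length 1: no string has ≥2 trees
length 2: c c has 2 parse trees

Two derivations of c c:
  N0 ⇒ c N0 ⇒ c c
  N0 ⇒ N0 c ⇒ c c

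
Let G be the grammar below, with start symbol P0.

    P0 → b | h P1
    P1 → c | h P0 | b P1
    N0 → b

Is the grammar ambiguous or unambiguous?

Unambiguous

Only P0, P1 are reachable from P0; ignoring the rest: Each reachable nonterminal has at most one production per leading terminal, and all productions are right-linear; the derivation is determined token-by-token.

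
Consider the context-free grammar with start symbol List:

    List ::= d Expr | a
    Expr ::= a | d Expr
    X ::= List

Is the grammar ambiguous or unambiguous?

(X is unreachable from List, so its rules don't affect L(List).) Restricted to the reachable nonterminals, every rule has the form A → t or A → t B, and no two rules for the same A share a first terminal. The grammar encodes a DFA — one run per string.

Unambiguous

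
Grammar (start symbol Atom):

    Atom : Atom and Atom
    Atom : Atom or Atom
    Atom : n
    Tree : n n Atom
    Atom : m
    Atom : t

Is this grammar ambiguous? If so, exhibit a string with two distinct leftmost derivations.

Witness: m and m and m

Derivation 1: Atom ⇒ Atom and Atom ⇒ Atom and Atom and Atom ⇒ m and Atom and Atom ⇒ m and m and Atom ⇒ m and m and m
Derivation 2: Atom ⇒ Atom and Atom ⇒ m and Atom ⇒ m and Atom and Atom ⇒ m and m and Atom ⇒ m and m and m

Two distinct leftmost derivations for the same string.

Ambiguous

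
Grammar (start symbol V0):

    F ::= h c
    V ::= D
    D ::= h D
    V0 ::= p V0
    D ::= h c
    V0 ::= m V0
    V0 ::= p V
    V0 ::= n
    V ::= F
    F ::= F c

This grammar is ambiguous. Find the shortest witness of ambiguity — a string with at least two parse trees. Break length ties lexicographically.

p h c

length 1: no string has ≥2 trees
length 2: no string has ≥2 trees
length 3: p h c has 2 parse trees

Two derivations of p h c:
  V0 ⇒ p V ⇒ p D ⇒ p h c
  V0 ⇒ p V ⇒ p F ⇒ p h c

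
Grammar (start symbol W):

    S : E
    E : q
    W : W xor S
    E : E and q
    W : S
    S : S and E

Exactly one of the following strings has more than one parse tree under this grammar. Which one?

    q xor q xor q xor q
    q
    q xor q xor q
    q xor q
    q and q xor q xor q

q and q xor q xor q

q xor q xor q xor q: 1 tree
q: 1 tree
q xor q xor q: 1 tree
q xor q: 1 tree
q and q xor q xor q: 2 trees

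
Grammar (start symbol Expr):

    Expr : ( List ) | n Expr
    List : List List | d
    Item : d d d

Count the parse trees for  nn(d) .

1

Parse trees for nn(d):
  [Expr n [Expr n [Expr ( [List d] )]]]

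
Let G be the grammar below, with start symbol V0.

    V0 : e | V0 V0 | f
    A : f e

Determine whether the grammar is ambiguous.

Witness: e e e

Derivation 1: V0 ⇒ V0 V0 ⇒ e V0 ⇒ e V0 V0 ⇒ e e V0 ⇒ e e e
Derivation 2: V0 ⇒ V0 V0 ⇒ V0 V0 V0 ⇒ e V0 V0 ⇒ e e V0 ⇒ e e e

Two distinct leftmost derivations for the same string.

Ambiguous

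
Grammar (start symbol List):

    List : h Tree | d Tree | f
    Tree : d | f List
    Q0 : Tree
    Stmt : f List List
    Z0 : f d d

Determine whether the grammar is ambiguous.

Unambiguous

(Q0, Stmt, Z0 are unreachable from List, so their rules don't affect L(List).) The reachable rules are right-linear with at most one rule per (nonterminal, next-terminal) pair. Each input token forces the next rule, so parsing is deterministic.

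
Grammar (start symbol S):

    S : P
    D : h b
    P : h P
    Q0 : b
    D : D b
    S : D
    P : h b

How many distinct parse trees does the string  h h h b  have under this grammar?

Parse trees for h h h b:
  [S [P h [P h [P h b]]]]

1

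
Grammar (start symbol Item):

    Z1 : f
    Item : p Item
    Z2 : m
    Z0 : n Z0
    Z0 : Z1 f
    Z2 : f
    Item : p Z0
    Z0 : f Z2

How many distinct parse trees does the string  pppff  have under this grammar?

Parse trees for pppff:
  [Item p [Item p [Item p [Z0 [Z1 f] f]]]]
  [Item p [Item p [Item p [Z0 f [Z2 f]]]]]

2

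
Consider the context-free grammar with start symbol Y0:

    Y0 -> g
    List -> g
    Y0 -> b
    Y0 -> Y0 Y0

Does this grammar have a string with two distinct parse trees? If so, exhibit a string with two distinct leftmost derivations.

Ambiguous

Witness: b b b

Derivation 1: Y0 ⇒ Y0 Y0 ⇒ b Y0 ⇒ b Y0 Y0 ⇒ b b Y0 ⇒ b b b
Derivation 2: Y0 ⇒ Y0 Y0 ⇒ Y0 Y0 Y0 ⇒ b Y0 Y0 ⇒ b b Y0 ⇒ b b b

Two distinct leftmost derivations for the same string.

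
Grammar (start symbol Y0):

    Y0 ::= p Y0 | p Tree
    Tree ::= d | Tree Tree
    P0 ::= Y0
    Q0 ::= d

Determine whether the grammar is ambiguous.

Witness: p d d d

Derivation 1: Y0 ⇒ p Tree ⇒ p Tree Tree ⇒ p d Tree ⇒ p d Tree Tree ⇒ p d d Tree ⇒ p d d d
Derivation 2: Y0 ⇒ p Tree ⇒ p Tree Tree ⇒ p Tree Tree Tree ⇒ p d Tree Tree ⇒ p d d Tree ⇒ p d d d

Two distinct leftmost derivations for the same string.

Ambiguous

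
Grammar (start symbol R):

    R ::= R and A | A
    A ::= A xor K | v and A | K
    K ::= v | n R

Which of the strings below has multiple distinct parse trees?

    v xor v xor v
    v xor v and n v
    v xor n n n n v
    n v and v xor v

v xor v xor v: 1 tree
v xor v and n v: 1 tree
v xor n n n n v: 1 tree
n v and v xor v: 6 trees

n v and v xor v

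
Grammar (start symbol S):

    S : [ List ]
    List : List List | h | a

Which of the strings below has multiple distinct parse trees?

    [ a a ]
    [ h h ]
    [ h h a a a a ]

[ a a ]: 1 tree
[ h h ]: 1 tree
[ h h a a a a ]: 42 trees

[ h h a a a a ]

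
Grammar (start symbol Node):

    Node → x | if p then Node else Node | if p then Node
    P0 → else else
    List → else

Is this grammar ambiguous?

Witness: if p then if p then x else x

Derivation 1: Node ⇒ if p then Node else Node ⇒ if p then if p then Node else Node ⇒ if p then if p then x else Node ⇒ if p then if p then x else x
Derivation 2: Node ⇒ if p then Node ⇒ if p then if p then Node else Node ⇒ if p then if p then x else Node ⇒ if p then if p then x else x

Two distinct leftmost derivations for the same string.

Ambiguous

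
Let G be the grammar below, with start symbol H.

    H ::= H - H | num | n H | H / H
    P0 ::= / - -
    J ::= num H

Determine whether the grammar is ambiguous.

Ambiguous

Witness: n num - num

Derivation 1: H ⇒ H - H ⇒ n H - H ⇒ n num - H ⇒ n num - num
Derivation 2: H ⇒ n H ⇒ n H - H ⇒ n num - H ⇒ n num - num

Two distinct leftmost derivations for the same string.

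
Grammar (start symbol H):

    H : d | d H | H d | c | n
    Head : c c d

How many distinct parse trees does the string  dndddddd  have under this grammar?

7

Parse trees for dndddddd:
  [H d [H [H [H [H [H [H [H n] d] d] d] d] d] d]]
  [H [H d [H [H [H [H [H [H n] d] d] d] d] d]] d]
  [H [H [H d [H [H [H [H [H n] d] d] d] d]] d] d]
  [H [H [H [H d [H [H [H [H n] d] d] d]] d] d] d]
  [H [H [H [H [H d [H [H [H n] d] d]] d] d] d] d]
  [H [H [H [H [H [H d [H [H n] d]] d] d] d] d] d]
  [H [H [H [H [H [H [H d [H n]] d] d] d] d] d] d]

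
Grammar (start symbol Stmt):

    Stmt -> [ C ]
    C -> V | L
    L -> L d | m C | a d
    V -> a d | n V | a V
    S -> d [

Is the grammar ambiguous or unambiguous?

Ambiguous

Witness: [ a d ]

Derivation 1: Stmt ⇒ [ C ] ⇒ [ V ] ⇒ [ a d ]
Derivation 2: Stmt ⇒ [ C ] ⇒ [ L ] ⇒ [ a d ]

Two distinct leftmost derivations for the same string.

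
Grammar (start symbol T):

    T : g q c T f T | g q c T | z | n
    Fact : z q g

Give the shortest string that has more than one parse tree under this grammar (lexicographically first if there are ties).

g q c g q c n f n

length 1: no string has ≥2 trees
length 4: no string has ≥2 trees
length 6: no string has ≥2 trees
length 7: no string has ≥2 trees
length 9: g q c g q c n f n has 2 parse trees

Two derivations of g q c g q c n f n:
  T ⇒ g q c T f T ⇒ g q c g q c T f T ⇒ g q c g q c n f T ⇒ g q c g q c n f n
  T ⇒ g q c T ⇒ g q c g q c T f T ⇒ g q c g q c n f T ⇒ g q c g q c n f n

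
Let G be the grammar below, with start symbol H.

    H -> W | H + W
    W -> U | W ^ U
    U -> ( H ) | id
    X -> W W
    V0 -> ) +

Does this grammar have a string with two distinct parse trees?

Only H, W, U are reachable from H; ignoring the rest: The grammar is stratified — H handles '+' (left-recursive), W handles '^', U atoms. Each operator has a fixed associativity and precedence level, so every string has one parse.

Unambiguous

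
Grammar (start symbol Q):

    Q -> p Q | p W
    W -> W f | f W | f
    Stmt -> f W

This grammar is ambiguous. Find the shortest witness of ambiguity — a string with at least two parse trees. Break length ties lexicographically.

p f f

length 2: no string has ≥2 trees
length 3: p f f has 2 parse trees

Two derivations of p f f:
  Q ⇒ p W ⇒ p W f ⇒ p f f
  Q ⇒ p W ⇒ p f W ⇒ p f f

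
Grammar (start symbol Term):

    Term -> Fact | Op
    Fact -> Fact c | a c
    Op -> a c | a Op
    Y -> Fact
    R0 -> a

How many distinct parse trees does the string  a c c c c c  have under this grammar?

Parse trees for a c c c c c:
  [Term [Fact [Fact [Fact [Fact [Fact a c] c] c] c] c]]

1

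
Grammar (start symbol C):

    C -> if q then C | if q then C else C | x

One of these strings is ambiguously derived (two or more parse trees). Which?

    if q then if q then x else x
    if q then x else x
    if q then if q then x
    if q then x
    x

if q then if q then x else x

if q then if q then x else x: 2 trees
if q then x else x: 1 tree
if q then if q then x: 1 tree
if q then x: 1 tree
x: 1 tree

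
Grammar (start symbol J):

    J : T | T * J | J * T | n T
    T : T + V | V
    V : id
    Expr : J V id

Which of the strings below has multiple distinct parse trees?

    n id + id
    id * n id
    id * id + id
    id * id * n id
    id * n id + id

n id + id: 1 tree
id * n id: 1 tree
id * id + id: 2 trees
id * id * n id: 1 tree
id * n id + id: 1 tree

id * id + id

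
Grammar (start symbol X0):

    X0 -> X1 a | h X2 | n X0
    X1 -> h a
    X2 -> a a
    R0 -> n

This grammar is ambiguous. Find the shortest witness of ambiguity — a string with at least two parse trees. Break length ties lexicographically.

length 3: h a a has 2 parse trees

Two derivations of h a a:
  X0 ⇒ X1 a ⇒ h a a
  X0 ⇒ h X2 ⇒ h a a

h a a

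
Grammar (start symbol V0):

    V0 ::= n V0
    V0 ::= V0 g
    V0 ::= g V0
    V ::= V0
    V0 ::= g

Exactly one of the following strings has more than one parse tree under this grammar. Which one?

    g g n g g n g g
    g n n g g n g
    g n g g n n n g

g g n g g n g g: 8 trees
g n n g g n g: 1 tree
g n g g n n n g: 1 tree

g g n g g n g g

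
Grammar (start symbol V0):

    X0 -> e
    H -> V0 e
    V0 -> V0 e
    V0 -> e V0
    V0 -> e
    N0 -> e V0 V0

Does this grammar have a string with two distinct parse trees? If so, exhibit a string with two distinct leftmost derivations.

Witness: e e

Derivation 1: V0 ⇒ V0 e ⇒ e e
Derivation 2: V0 ⇒ e V0 ⇒ e e

Two distinct leftmost derivations for the same string.

Ambiguous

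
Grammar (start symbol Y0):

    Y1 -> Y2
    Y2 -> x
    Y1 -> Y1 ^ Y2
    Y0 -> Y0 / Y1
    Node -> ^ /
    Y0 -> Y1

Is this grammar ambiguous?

Unambiguous

(Node is unreachable from Y0, so its rules don't affect L(Y0).) Y0 → Y0 / Y1 | Y1  ;  Y1 → Y1 ^ Y2 | Y2  — a left-associative chain with Y2 at the bottom. Each string factors uniquely by precedence.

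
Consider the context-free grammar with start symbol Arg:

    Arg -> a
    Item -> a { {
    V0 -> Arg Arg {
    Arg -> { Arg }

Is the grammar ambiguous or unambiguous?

Unambiguous

(V0, Item are unreachable from Arg, so their rules don't affect L(Arg).) L(Arg) is { openⁿ atom closeⁿ : n ≥ 0 }. The bracket depth fixes n, and the derivation is forced at every step.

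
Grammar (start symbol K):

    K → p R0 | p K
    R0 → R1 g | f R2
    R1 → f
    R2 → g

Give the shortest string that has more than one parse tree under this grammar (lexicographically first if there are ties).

p f g

length 3: p f g has 2 parse trees

Two derivations of p f g:
  K ⇒ p R0 ⇒ p R1 g ⇒ p f g
  K ⇒ p R0 ⇒ p f R2 ⇒ p f g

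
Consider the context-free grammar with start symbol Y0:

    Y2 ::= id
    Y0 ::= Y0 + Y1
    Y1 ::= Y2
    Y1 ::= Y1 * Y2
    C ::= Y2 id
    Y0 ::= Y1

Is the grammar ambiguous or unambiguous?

Unambiguous

Only Y0, Y1, Y2 are reachable from Y0; ignoring the rest: This is a standard precedence ladder (Y0 over Y1 over Y2), with each level left-recursive on its own operator ('+' at Y0, '*' at Y1). That structure is LR(1), hence unambiguous.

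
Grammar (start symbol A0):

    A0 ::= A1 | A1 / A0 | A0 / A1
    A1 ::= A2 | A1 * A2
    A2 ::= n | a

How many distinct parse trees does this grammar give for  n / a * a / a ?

Parse trees for n / a * a / a:
  [A0 [A1 [A2 n]] / [A0 [A1 [A1 [A2 a]] * [A2 a]] / [A0 [A1 [A2 a]]]]]
  [A0 [A1 [A2 n]] / [A0 [A0 [A1 [A1 [A2 a]] * [A2 a]]] / [A1 [A2 a]]]]
  [A0 [A0 [A1 [A2 n]] / [A0 [A1 [A1 [A2 a]] * [A2 a]]]] / [A1 [A2 a]]]
  [A0 [A0 [A0 [A1 [A2 n]]] / [A1 [A1 [A2 a]] * [A2 a]]] / [A1 [A2 a]]]

4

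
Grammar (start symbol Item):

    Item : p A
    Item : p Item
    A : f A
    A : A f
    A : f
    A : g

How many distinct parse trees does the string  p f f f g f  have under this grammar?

Parse trees for p f f f g f:
  [Item p [A f [A f [A f [A [A g] f]]]]]
  [Item p [A f [A f [A [A f [A g]] f]]]]
  [Item p [A f [A [A f [A f [A g]]] f]]]
  [Item p [A [A f [A f [A f [A g]]]] f]]

4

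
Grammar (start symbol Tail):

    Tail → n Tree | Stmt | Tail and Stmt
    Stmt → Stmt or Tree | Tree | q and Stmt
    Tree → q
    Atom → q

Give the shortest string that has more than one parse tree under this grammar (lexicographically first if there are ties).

length 1: no string has ≥2 trees
length 2: no string has ≥2 trees
length 3: q and q has 2 parse trees

Two derivations of q and q:
  Tail ⇒ Stmt ⇒ q and Stmt ⇒ q and Tree ⇒ q and q
  Tail ⇒ Tail and Stmt ⇒ Stmt and Stmt ⇒ Tree and Stmt ⇒ q and Stmt ⇒ q and Tree ⇒ q and q

q and q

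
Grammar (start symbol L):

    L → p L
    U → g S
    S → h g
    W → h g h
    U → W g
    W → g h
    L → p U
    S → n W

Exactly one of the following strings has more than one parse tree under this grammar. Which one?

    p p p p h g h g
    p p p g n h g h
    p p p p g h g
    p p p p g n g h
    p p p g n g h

p p p p h g h g: 1 tree
p p p g n h g h: 1 tree
p p p p g h g: 2 trees
p p p p g n g h: 1 tree
p p p g n g h: 1 tree

p p p p g h g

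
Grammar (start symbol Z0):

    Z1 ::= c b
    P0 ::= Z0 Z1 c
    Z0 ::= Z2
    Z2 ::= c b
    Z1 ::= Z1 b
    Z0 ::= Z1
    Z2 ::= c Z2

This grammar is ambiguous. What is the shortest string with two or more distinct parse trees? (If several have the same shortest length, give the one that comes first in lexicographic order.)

c b

length 2: c b has 2 parse trees

Two derivations of c b:
  Z0 ⇒ Z2 ⇒ c b
  Z0 ⇒ Z1 ⇒ c b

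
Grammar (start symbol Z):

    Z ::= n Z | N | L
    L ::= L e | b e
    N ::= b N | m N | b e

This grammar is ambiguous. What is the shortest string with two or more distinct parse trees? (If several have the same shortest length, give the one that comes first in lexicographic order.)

b e

length 2: b e has 2 parse trees

Two derivations of b e:
  Z ⇒ N ⇒ b e
  Z ⇒ L ⇒ b e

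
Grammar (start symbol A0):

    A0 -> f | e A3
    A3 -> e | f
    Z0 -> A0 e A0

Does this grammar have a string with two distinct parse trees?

Unambiguous

Only A0, A3 are reachable from A0; ignoring the rest: Each reachable nonterminal has at most one production per leading terminal, and all productions are right-linear; the derivation is determined token-by-token.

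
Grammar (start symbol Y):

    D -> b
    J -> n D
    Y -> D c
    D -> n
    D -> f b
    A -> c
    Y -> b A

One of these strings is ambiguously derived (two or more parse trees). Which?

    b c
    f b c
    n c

b c: 2 trees
f b c: 1 tree
n c: 1 tree

b c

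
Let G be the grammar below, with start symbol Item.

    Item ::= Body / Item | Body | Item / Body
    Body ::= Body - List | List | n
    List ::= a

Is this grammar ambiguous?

Ambiguous

Witness: a / a

Derivation 1: Item ⇒ Body / Item ⇒ List / Item ⇒ a / Item ⇒ a / Body ⇒ a / List ⇒ a / a
Derivation 2: Item ⇒ Item / Body ⇒ Body / Body ⇒ List / Body ⇒ a / Body ⇒ a / List ⇒ a / a

Two distinct leftmost derivations for the same string.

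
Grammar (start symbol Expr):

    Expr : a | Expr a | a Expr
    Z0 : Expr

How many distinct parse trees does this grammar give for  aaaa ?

8

Parse trees for aaaa:
  [Expr [Expr [Expr [Expr a] a] a] a]
  [Expr [Expr [Expr a [Expr a]] a] a]
  [Expr [Expr a [Expr [Expr a] a]] a]
  [Expr [Expr a [Expr a [Expr a]]] a]
  [Expr a [Expr [Expr [Expr a] a] a]]
  [Expr a [Expr [Expr a [Expr a]] a]]
  [Expr a [Expr a [Expr [Expr a] a]]]
  [Expr a [Expr a [Expr a [Expr a]]]]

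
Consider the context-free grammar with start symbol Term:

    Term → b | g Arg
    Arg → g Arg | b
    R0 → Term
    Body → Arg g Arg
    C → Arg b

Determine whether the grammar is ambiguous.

Unambiguous

(R0, Body, C are unreachable from Term, so their rules don't affect L(Term).) Restricted to the reachable nonterminals, every rule has the form A → t or A → t B, and no two rules for the same A share a first terminal. The grammar encodes a DFA — one run per string.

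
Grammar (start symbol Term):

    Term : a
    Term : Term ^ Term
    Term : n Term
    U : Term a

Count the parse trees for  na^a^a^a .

14

Parse trees for na^a^a^a (showing first 6 of 14):
  [Term [Term n [Term a]] ^ [Term [Term a] ^ [Term [Term a] ^ [Term a]]]]
  [Term [Term n [Term a]] ^ [Term [Term [Term a] ^ [Term a]] ^ [Term a]]]
  [Term [Term [Term n [Term a]] ^ [Term a]] ^ [Term [Term a] ^ [Term a]]]
  [Term [Term n [Term [Term a] ^ [Term a]]] ^ [Term [Term a] ^ [Term a]]]
  [Term [Term [Term n [Term a]] ^ [Term [Term a] ^ [Term a]]] ^ [Term a]]
  [Term [Term [Term [Term n [Term a]] ^ [Term a]] ^ [Term a]] ^ [Term a]]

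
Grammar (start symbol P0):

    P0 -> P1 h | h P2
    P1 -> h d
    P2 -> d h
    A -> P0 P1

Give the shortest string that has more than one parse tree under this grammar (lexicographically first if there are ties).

h d h

length 3: h d h has 2 parse trees

Two derivations of h d h:
  P0 ⇒ P1 h ⇒ h d h
  P0 ⇒ h P2 ⇒ h d h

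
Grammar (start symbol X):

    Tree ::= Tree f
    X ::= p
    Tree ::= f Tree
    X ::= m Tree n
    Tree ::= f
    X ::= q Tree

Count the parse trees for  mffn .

Parse trees for mffn:
  [X m [Tree [Tree f] f] n]
  [X m [Tree f [Tree f]] n]

2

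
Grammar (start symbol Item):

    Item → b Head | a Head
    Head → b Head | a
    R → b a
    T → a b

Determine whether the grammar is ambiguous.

Only Item, Head are reachable from Item; ignoring the rest: Restricted to the reachable nonterminals, every rule has the form A → t or A → t B, and no two rules for the same A share a first terminal. The grammar encodes a DFA — one run per string.

Unambiguous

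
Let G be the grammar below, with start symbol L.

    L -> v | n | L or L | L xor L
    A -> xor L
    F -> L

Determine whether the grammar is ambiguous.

Witness: n or n or n

Derivation 1: L ⇒ L or L ⇒ n or L ⇒ n or L or L ⇒ n or n or L ⇒ n or n or n
Derivation 2: L ⇒ L or L ⇒ L or L or L ⇒ n or L or L ⇒ n or n or L ⇒ n or n or n

Two distinct leftmost derivations for the same string.

Ambiguous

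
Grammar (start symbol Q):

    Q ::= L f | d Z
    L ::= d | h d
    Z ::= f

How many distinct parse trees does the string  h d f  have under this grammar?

1

Parse trees for h d f:
  [Q [L h d] f]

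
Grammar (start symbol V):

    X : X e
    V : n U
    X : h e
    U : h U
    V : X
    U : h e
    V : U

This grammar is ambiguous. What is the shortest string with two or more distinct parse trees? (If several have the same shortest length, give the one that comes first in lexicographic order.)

h e

length 2: h e has 2 parse trees

Two derivations of h e:
  V ⇒ X ⇒ h e
  V ⇒ U ⇒ h e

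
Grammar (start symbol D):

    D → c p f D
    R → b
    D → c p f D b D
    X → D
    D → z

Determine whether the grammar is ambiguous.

Witness: c p f c p f z b z

Derivation 1: D ⇒ c p f D ⇒ c p f c p f D b D ⇒ c p f c p f z b D ⇒ c p f c p f z b z
Derivation 2: D ⇒ c p f D b D ⇒ c p f c p f D b D ⇒ c p f c p f z b D ⇒ c p f c p f z b z

Two distinct leftmost derivations for the same string.

Ambiguous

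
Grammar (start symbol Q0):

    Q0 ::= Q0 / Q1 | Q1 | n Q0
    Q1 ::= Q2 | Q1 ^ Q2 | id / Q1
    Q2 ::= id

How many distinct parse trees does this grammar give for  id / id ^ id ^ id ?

4

Parse trees for id / id ^ id ^ id:
  [Q0 [Q0 [Q1 [Q2 id]]] / [Q1 [Q1 [Q1 [Q2 id]] ^ [Q2 id]] ^ [Q2 id]]]
  [Q0 [Q1 [Q1 [Q1 id / [Q1 [Q2 id]]] ^ [Q2 id]] ^ [Q2 id]]]
  [Q0 [Q1 [Q1 id / [Q1 [Q1 [Q2 id]] ^ [Q2 id]]] ^ [Q2 id]]]
  [Q0 [Q1 id / [Q1 [Q1 [Q1 [Q2 id]] ^ [Q2 id]] ^ [Q2 id]]]]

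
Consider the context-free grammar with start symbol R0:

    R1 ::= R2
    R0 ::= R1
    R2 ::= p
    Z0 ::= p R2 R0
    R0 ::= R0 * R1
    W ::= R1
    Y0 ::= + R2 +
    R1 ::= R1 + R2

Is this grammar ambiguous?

(Z0, Y0, W are unreachable from R0, so their rules don't affect L(R0).) The grammar is stratified — R0 handles '*' (left-recursive), R1 handles '+', R2 atoms. Each operator has a fixed associativity and precedence level, so every string has one parse.

Unambiguous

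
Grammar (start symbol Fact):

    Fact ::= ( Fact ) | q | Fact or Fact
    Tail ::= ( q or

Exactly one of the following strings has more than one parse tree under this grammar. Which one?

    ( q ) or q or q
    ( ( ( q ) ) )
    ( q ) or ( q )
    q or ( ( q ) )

( q ) or q or q: 2 trees
( ( ( q ) ) ): 1 tree
( q ) or ( q ): 1 tree
q or ( ( q ) ): 1 tree

( q ) or q or q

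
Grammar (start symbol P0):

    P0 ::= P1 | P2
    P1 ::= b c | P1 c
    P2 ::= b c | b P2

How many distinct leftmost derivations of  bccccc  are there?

1

Parse trees for bccccc:
  [P0 [P1 [P1 [P1 [P1 [P1 b c] c] c] c] c]]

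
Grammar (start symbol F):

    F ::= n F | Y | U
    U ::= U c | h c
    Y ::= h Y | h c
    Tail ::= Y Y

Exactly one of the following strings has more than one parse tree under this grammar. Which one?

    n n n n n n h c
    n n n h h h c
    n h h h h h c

n n n n n n h c: 2 trees
n n n h h h c: 1 tree
n h h h h h c: 1 tree

n n n n n n h c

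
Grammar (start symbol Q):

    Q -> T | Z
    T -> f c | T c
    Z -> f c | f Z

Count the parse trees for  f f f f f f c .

Parse trees for f f f f f f c:
  [Q [Z f [Z f [Z f [Z f [Z f [Z f c]]]]]]]

1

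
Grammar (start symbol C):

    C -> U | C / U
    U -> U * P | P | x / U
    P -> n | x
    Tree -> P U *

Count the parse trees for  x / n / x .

Parse trees for x / n / x:
  [C [C [U x / [U [P n]]]] / [U [P x]]]
  [C [C [C [U [P x]]] / [U [P n]]] / [U [P x]]]

2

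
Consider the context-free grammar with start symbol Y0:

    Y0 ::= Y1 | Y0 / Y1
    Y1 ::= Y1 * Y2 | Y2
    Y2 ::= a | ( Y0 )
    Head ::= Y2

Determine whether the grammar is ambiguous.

Unambiguous

Only Y0, Y1, Y2 are reachable from Y0; ignoring the rest: This is a standard precedence ladder (Y0 over Y1 over Y2), with each level left-recursive on its own operator ('/' at Y0, '*' at Y1). That structure is LR(1), hence unambiguous.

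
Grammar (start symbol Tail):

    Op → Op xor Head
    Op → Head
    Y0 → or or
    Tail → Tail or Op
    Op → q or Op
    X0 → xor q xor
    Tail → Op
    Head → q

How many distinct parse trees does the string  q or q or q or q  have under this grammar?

8

Parse trees for q or q or q or q:
  [Tail [Tail [Op [Head q]]] or [Op q or [Op q or [Op [Head q]]]]]
  [Tail [Tail [Tail [Op [Head q]]] or [Op [Head q]]] or [Op q or [Op [Head q]]]]
  [Tail [Tail [Op q or [Op [Head q]]]] or [Op q or [Op [Head q]]]]
  [Tail [Tail [Tail [Op [Head q]]] or [Op q or [Op [Head q]]]] or [Op [Head q]]]
  [Tail [Tail [Tail [Tail [Op [Head q]]] or [Op [Head q]]] or [Op [Head q]]] or [Op [Head q]]]
  [Tail [Tail [Tail [Op q or [Op [Head q]]]] or [Op [Head q]]] or [Op [Head q]]]
  [Tail [Tail [Op q or [Op q or [Op [Head q]]]]] or [Op [Head q]]]
  [Tail [Op q or [Op q or [Op q or [Op [Head q]]]]]]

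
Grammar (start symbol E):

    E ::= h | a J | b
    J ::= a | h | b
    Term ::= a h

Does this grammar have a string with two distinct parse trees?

Only E, J are reachable from E; ignoring the rest: Restricted to the reachable nonterminals, every rule has the form A → t or A → t B, and no two rules for the same A share a first terminal. The grammar encodes a DFA — one run per string.

Unambiguous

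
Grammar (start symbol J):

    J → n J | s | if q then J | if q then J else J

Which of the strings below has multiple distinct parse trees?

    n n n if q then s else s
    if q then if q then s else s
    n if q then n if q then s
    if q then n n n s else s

if q then if q then s else s

n n n if q then s else s: 1 tree
if q then if q then s else s: 2 trees
n if q then n if q then s: 1 tree
if q then n n n s else s: 1 tree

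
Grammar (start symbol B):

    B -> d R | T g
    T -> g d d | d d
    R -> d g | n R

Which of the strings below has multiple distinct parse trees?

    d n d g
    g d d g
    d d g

d n d g: 1 tree
g d d g: 1 tree
d d g: 2 trees

d d g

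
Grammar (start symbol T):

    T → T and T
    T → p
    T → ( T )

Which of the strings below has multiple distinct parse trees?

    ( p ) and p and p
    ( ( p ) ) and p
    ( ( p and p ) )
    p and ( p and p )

( p ) and p and p: 2 trees
( ( p ) ) and p: 1 tree
( ( p and p ) ): 1 tree
p and ( p and p ): 1 tree

( p ) and p and p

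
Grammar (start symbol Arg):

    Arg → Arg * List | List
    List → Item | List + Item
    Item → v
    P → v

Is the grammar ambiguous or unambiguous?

Unambiguous

(P is unreachable from Arg, so its rules don't affect L(Arg).) Arg → Arg * List | List  ;  List → List + Item | Item  — a left-associative chain with Item at the bottom. Each string factors uniquely by precedence.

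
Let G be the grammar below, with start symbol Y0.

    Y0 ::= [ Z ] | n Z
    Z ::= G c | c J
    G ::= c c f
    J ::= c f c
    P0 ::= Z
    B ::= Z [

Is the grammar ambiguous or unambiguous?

Witness: n c c f c

Derivation 1: Y0 ⇒ n Z ⇒ n G c ⇒ n c c f c
Derivation 2: Y0 ⇒ n Z ⇒ n c J ⇒ n c c f c

Two distinct leftmost derivations for the same string.

Ambiguous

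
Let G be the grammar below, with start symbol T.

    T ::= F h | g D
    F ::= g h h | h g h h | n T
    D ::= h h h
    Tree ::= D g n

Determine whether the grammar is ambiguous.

Ambiguous

Witness: g h h h

Derivation 1: T ⇒ F h ⇒ g h h h
Derivation 2: T ⇒ g D ⇒ g h h h

Two distinct leftmost derivations for the same string.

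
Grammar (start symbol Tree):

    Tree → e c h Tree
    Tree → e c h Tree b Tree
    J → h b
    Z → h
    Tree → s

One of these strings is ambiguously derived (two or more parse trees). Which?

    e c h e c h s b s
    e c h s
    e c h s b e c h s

e c h e c h s b s

e c h e c h s b s: 2 trees
e c h s: 1 tree
e c h s b e c h s: 1 tree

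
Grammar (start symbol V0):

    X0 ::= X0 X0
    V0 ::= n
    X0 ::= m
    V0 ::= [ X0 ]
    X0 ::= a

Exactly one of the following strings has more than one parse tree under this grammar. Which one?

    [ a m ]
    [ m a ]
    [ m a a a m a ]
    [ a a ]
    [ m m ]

[ a m ]: 1 tree
[ m a ]: 1 tree
[ m a a a m a ]: 42 trees
[ a a ]: 1 tree
[ m m ]: 1 tree

[ m a a a m a ]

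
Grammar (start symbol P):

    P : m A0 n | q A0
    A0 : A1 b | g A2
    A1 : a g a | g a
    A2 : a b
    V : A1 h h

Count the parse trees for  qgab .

2

Parse trees for qgab:
  [P q [A0 [A1 g a] b]]
  [P q [A0 g [A2 a b]]]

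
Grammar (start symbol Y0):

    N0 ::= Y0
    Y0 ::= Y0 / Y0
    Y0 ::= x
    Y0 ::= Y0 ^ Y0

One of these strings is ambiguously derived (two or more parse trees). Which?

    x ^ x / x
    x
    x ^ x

x ^ x / x: 2 trees
x: 1 tree
x ^ x: 1 tree

x ^ x / x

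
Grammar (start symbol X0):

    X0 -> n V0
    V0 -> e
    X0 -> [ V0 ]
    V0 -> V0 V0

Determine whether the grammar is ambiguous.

Witness: n e e e

Derivation 1: X0 ⇒ n V0 ⇒ n V0 V0 ⇒ n e V0 ⇒ n e V0 V0 ⇒ n e e V0 ⇒ n e e e
Derivation 2: X0 ⇒ n V0 ⇒ n V0 V0 ⇒ n V0 V0 V0 ⇒ n e V0 V0 ⇒ n e e V0 ⇒ n e e e

Two distinct leftmost derivations for the same string.

Ambiguous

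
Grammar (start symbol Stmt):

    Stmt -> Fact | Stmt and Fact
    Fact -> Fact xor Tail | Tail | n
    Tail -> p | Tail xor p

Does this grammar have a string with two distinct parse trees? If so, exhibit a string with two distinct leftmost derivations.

Witness: p xor p

Derivation 1: Stmt ⇒ Fact ⇒ Fact xor Tail ⇒ Tail xor Tail ⇒ p xor Tail ⇒ p xor p
Derivation 2: Stmt ⇒ Fact ⇒ Tail ⇒ Tail xor p ⇒ p xor p

Two distinct leftmost derivations for the same string.

Ambiguous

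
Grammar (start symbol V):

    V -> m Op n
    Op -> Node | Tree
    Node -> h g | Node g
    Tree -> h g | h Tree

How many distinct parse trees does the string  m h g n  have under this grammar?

2

Parse trees for m h g n:
  [V m [Op [Node h g]] n]
  [V m [Op [Tree h g]] n]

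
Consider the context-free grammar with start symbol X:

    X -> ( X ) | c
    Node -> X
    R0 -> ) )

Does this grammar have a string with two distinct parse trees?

(Node, R0 are unreachable from X, so their rules don't affect L(X).) Each string is a nest of matched brackets around a single atom. An opening bracket forces the recursive rule; an atom forces the base rule.

Unambiguous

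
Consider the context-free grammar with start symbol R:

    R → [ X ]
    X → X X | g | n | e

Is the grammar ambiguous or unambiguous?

Ambiguous

Witness: [ e e e ]

Derivation 1: R ⇒ [ X ] ⇒ [ X X ] ⇒ [ X X X ] ⇒ [ e X X ] ⇒ [ e e X ] ⇒ [ e e e ]
Derivation 2: R ⇒ [ X ] ⇒ [ X X ] ⇒ [ e X ] ⇒ [ e X X ] ⇒ [ e e X ] ⇒ [ e e e ]

Two distinct leftmost derivations for the same string.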